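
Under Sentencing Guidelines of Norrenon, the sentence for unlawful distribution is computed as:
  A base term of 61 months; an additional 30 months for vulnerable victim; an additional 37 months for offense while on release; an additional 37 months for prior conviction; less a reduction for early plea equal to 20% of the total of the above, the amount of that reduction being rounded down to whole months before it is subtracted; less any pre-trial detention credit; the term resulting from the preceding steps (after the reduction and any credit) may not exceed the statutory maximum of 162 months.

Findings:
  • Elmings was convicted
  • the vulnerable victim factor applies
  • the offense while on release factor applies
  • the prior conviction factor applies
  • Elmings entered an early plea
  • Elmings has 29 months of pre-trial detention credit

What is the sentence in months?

Vulnerable victim enhancement: +30 months
Offense while on release enhancement: +37 months
Prior conviction enhancement: +37 months
Adjusted term: 61 months + 30 months + 37 months + 37 months = 165 months
Early plea reduction: 20% of 165 months = 33 months (rounded down)
After reduction: 165 − 33 = 132 months
Less pre-trial detention credit: 132 months − 29 months = 103 months
Cap at 162 months: 103 months is within the cap, no reduction.

103 months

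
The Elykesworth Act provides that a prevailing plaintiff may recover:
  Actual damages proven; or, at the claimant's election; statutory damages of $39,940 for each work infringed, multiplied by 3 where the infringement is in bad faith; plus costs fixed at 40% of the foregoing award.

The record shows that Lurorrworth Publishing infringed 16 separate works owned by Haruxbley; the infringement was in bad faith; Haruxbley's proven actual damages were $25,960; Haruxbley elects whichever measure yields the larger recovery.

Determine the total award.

Award: $2,683,968

Statutory damages: 16 × $39,940 = $639,040
Trebled: 3 × $639,040 = $1,917,120
Greater of actual damages ($25,960) or enhanced statutory damages ($1,917,120): $1,917,120
Costs: 40% of $1,917,120 = $766,848
Award plus costs: $1,917,120 + $766,848 = $2,683,968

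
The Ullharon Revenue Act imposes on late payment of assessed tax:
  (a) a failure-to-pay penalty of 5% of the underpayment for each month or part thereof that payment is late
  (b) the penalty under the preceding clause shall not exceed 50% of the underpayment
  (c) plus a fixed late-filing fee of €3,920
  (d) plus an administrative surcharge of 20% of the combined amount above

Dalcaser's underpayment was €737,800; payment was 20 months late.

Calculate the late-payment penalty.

€447,384

Accrued rate: 5% × 20 = 100%, capped at 50% → 50%
Failure-to-pay penalty: 50% of €737,800 = €368,900
Penalty before surcharge: €368,900 + €3,920 = €372,820
Administrative surcharge: 20% of €372,820 = €74,564
Total penalty: €372,820 + €74,564 = €447,384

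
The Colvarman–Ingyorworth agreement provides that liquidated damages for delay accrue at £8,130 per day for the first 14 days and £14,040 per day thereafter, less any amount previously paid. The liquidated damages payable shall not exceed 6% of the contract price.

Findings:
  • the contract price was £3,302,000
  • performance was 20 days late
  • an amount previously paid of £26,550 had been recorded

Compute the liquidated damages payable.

First 14 days: 14 × £8,130 = £113,820
Remaining days: (20 − 14) × £14,040 = £84,240
Accrued per-day damages: £113,820 + £84,240 = £198,060
Less amount previously paid: £198,060 − £26,550 = £171,510
Cap: 6% of £3,302,000 = £198,120
Cap at £198,120: £171,510 is within the cap, no reduction.

£171,510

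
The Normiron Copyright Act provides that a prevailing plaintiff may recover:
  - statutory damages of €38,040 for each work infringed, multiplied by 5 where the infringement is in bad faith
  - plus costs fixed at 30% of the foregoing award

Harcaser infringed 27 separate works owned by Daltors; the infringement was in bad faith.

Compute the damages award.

Award: €6,676,020

Statutory damages: 27 × €38,040 = €1,027,080
Multiplied by 5: 5 × €1,027,080 = €5,135,400
Costs: 30% of €5,135,400 = €1,540,620
Award plus costs: €5,135,400 + €1,540,620 = €6,676,020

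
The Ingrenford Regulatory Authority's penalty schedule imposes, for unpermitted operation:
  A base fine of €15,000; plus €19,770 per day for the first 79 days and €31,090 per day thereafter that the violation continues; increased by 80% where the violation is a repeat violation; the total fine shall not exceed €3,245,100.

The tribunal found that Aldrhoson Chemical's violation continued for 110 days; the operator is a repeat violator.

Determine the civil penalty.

First 79 days: 79 × €19,770 = €1,561,830
Remaining days: (110 − 79) × €31,090 = €963,790
Per-day component: €1,561,830 + €963,790 = €2,525,620
Base plus per-day: €15,000 + €2,525,620 = €2,540,620
Enhancement: 80% of €2,540,620 = €2,032,496
Enhanced fine: €2,540,620 + €2,032,496 = €4,573,116
Cap at €3,245,100: €4,573,116 exceeds the cap → €3,245,100

€3,245,100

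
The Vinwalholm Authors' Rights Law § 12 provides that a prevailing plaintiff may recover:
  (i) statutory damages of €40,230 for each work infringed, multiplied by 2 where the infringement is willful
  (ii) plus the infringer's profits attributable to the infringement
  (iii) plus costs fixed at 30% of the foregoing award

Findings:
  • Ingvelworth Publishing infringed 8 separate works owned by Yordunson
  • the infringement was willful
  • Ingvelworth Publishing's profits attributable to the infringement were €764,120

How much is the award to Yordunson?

€1,830,140

Statutory damages: 8 × €40,230 = €321,840
Doubled: 2 × €321,840 = €643,680
Combined award: €643,680 + €764,120 = €1,407,800
Costs: 30% of €1,407,800 = €422,340
Award plus costs: €1,407,800 + €422,340 = €1,830,140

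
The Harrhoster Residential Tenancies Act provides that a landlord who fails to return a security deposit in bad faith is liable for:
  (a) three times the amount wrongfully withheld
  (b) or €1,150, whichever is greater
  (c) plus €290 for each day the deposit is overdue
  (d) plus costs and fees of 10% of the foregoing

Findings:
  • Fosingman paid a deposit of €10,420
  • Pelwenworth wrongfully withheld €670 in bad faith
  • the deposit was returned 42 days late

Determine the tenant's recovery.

Trebled: 3 × €670 = €2,010
Minimum €1,150: €2,010 meets the minimum, no increase.
Late-return penalty: 42 × €290 = €12,180
Damages plus late penalty: €2,010 + €12,180 = €14,190
Costs and fees: 10% of €14,190 = €1,419
Total recovery: €14,190 + €1,419 = €15,609

€15,609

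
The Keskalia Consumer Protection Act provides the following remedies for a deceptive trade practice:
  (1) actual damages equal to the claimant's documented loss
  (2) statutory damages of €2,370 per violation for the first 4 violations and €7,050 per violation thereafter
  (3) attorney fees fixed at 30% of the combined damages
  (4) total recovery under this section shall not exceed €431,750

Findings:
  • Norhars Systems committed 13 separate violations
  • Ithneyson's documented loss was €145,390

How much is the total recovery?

First 4 violations: 4 × €2,370 = €9,480
Remaining violations: (13 − 4) × €7,050 = €63,450
Statutory damages: €9,480 + €63,450 = €72,930
Combined damages: €145,390 + €72,930 = €218,320
Attorney fees: 30% of €218,320 = €65,496
Total before cap: €218,320 + €65,496 = €283,816
Cap at €431,750: €283,816 is within the cap, no reduction.

€283,816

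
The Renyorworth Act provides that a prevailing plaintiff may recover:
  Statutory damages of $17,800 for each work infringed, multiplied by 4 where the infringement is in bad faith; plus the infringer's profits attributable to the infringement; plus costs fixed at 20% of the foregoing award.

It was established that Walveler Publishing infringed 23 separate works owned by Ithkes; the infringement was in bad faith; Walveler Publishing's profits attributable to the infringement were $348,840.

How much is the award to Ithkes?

Award: $2,383,728

Statutory damages: 23 × $17,800 = $409,400
Multiplied by 4: 4 × $409,400 = $1,637,600
Combined award: $1,637,600 + $348,840 = $1,986,440
Costs: 20% of $1,986,440 = $397,288
Award plus costs: $1,986,440 + $397,288 = $2,383,728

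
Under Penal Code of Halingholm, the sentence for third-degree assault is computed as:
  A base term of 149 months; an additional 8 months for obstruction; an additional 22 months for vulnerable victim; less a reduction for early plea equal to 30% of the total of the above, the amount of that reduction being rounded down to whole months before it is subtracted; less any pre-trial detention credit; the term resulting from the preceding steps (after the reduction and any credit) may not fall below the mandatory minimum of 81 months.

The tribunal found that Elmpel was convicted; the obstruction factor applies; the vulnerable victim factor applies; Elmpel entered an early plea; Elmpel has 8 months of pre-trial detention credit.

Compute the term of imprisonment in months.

Obstruction enhancement: +8 months
Vulnerable victim enhancement: +22 months
Adjusted term: 149 months + 8 months + 22 months = 179 months
Early plea reduction: 30% of 179 months = 53 months (rounded down)
After reduction: 179 − 53 = 126 months
Less pre-trial detention credit: 126 months − 8 months = 118 months
Minimum 81 months: 118 months meets the minimum, no increase.

118 months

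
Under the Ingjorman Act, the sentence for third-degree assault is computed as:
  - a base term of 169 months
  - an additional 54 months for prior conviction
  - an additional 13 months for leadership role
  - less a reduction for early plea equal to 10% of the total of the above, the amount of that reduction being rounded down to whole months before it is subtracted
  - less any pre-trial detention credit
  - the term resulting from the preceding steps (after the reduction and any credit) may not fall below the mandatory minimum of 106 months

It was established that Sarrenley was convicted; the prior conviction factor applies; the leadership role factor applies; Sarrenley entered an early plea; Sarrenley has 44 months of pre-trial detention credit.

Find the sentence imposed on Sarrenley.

Prior conviction enhancement: +54 months
Leadership role enhancement: +13 months
Adjusted term: 169 months + 54 months + 13 months = 236 months
Early plea reduction: 10% of 236 months = 23 months (rounded down)
After reduction: 236 − 23 = 213 months
Less pre-trial detention credit: 213 months − 44 months = 169 months
Minimum 106 months: 169 months meets the minimum, no increase.

169 months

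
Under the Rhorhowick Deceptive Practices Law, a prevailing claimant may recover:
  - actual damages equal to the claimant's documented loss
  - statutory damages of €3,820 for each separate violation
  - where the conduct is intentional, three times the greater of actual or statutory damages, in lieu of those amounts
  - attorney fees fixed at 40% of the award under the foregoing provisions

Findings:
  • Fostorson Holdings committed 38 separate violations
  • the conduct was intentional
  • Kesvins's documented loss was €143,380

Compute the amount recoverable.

Total recovery: €609,672

Statutory damages: 38 × €3,820 = €145,160
Greater of actual damages (€143,380) or statutory damages (€145,160): €145,160
Trebled: 3 × €145,160 = €435,480
Attorney fees: 40% of €435,480 = €174,192
Total recovery: €435,480 + €174,192 = €609,672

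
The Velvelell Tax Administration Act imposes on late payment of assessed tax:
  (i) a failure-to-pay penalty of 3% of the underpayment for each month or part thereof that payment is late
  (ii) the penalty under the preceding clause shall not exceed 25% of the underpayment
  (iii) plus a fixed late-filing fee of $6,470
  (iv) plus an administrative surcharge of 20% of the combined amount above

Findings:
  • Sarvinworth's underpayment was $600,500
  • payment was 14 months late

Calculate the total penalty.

$187,914

Accrued rate: 3% × 14 = 42%, capped at 25% → 25%
Failure-to-pay penalty: 25% of $600,500 = $150,125
Penalty before surcharge: $150,125 + $6,470 = $156,595
Administrative surcharge: 20% of $156,595 = $31,319
Total penalty: $156,595 + $31,319 = $187,914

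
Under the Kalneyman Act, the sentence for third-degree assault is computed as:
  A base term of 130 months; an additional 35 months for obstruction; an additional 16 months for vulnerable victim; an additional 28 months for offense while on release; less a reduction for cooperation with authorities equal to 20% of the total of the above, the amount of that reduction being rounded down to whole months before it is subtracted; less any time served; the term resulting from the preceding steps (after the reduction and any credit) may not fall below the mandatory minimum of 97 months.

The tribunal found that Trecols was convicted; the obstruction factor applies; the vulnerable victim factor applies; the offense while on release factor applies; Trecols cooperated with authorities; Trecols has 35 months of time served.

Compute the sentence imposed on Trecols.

Obstruction enhancement: +35 months
Vulnerable victim enhancement: +16 months
Offense while on release enhancement: +28 months
Adjusted term: 130 months + 35 months + 16 months + 28 months = 209 months
Cooperation with authorities reduction: 20% of 209 months = 41 months (rounded down)
After reduction: 209 − 41 = 168 months
Less time served: 168 months − 35 months = 133 months
Minimum 97 months: 133 months meets the minimum, no increase.

133 months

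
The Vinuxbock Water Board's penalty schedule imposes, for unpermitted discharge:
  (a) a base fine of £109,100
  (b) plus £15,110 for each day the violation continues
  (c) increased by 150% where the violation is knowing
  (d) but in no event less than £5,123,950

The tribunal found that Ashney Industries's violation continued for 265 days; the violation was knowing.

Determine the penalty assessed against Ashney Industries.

£10,283,125

Per-day component: 265 × £15,110 = £4,004,150
Base plus per-day: £109,100 + £4,004,150 = £4,113,250
Enhancement: 150% of £4,113,250 = £6,169,875
Enhanced fine: £4,113,250 + £6,169,875 = £10,283,125
Minimum £5,123,950: £10,283,125 meets the minimum, no increase.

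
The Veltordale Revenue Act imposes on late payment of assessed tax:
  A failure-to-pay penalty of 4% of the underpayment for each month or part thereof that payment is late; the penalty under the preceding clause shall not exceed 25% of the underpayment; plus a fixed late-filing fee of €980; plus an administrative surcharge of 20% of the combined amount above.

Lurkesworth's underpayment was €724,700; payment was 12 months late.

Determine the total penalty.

€218,586

Accrued rate: 4% × 12 = 48%, capped at 25% → 25%
Failure-to-pay penalty: 25% of €724,700 = €181,175
Penalty before surcharge: €181,175 + €980 = €182,155
Administrative surcharge: 20% of €182,155 = €36,431
Total penalty: €182,155 + €36,431 = €218,586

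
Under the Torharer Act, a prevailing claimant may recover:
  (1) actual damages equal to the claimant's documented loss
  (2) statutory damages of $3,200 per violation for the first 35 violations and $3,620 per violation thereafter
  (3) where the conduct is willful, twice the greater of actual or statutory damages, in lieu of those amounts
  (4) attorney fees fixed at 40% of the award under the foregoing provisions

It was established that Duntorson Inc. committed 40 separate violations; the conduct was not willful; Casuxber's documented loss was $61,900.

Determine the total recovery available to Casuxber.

First 35 violations: 35 × $3,200 = $112,000
Remaining violations: (40 − 35) × $3,620 = $18,100
Statutory damages: $112,000 + $18,100 = $130,100
Conduct not willful: the in-lieu enhancement does not apply.
Actual plus statutory damages: $61,900 + $130,100 = $192,000
Attorney fees: 40% of $192,000 = $76,800
Total recovery: $192,000 + $76,800 = $268,800

$268,800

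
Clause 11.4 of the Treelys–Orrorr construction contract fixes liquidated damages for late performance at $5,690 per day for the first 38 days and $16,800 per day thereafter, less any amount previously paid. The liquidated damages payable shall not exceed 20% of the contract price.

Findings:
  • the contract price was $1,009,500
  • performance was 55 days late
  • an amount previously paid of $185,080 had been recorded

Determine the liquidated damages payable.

$201,900

First 38 days: 38 × $5,690 = $216,220
Remaining days: (55 − 38) × $16,800 = $285,600
Accrued per-day damages: $216,220 + $285,600 = $501,820
Less amount previously paid: $501,820 − $185,080 = $316,740
Cap: 20% of $1,009,500 = $201,900
Cap at $201,900: $316,740 exceeds the cap → $201,900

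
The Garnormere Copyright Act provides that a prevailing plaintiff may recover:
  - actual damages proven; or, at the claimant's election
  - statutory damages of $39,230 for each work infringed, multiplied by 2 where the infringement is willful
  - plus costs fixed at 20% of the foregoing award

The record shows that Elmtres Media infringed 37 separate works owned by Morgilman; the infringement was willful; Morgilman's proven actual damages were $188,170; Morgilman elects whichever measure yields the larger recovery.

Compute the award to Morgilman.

Award: $3,483,624

Statutory damages: 37 × $39,230 = $1,451,510
Doubled: 2 × $1,451,510 = $2,903,020
Greater of actual damages ($188,170) or enhanced statutory damages ($2,903,020): $2,903,020
Costs: 20% of $2,903,020 = $580,604
Award plus costs: $2,903,020 + $580,604 = $3,483,624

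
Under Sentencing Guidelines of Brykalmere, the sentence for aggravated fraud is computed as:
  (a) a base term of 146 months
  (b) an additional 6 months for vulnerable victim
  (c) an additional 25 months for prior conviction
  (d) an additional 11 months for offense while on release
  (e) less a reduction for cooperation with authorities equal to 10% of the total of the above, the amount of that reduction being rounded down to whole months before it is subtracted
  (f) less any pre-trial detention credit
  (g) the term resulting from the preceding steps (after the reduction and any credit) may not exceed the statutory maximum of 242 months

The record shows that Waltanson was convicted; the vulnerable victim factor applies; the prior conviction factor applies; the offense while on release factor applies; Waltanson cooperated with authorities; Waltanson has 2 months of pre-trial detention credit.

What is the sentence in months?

168 months

Vulnerable victim enhancement: +6 months
Prior conviction enhancement: +25 months
Offense while on release enhancement: +11 months
Adjusted term: 146 months + 6 months + 25 months + 11 months = 188 months
Cooperation with authorities reduction: 10% of 188 months = 18 months (rounded down)
After reduction: 188 − 18 = 170 months
Less pre-trial detention credit: 170 months − 2 months = 168 months
Cap at 242 months: 168 months is within the cap, no reduction.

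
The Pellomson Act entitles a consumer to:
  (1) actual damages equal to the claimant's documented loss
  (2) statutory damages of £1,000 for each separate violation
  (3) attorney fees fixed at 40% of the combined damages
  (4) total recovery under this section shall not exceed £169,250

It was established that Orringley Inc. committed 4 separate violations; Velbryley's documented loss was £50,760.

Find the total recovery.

Statutory damages: 4 × £1,000 = £4,000
Combined damages: £50,760 + £4,000 = £54,760
Attorney fees: 40% of £54,760 = £21,904
Total before cap: £54,760 + £21,904 = £76,664
Cap at £169,250: £76,664 is within the cap, no reduction.

£76,664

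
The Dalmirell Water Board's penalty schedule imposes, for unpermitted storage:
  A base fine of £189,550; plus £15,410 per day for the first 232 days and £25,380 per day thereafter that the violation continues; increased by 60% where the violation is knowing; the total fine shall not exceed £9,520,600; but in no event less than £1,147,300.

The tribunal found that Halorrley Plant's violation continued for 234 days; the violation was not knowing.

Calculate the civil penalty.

£3,815,430

First 232 days: 232 × £15,410 = £3,575,120
Remaining days: (234 − 232) × £25,380 = £50,760
Per-day component: £3,575,120 + £50,760 = £3,625,880
Base plus per-day: £189,550 + £3,625,880 = £3,815,430
The violation was not knowing: no 60% increase.
Cap at £9,520,600: £3,815,430 is within the cap, no reduction.
Minimum £1,147,300: £3,815,430 meets the minimum, no increase.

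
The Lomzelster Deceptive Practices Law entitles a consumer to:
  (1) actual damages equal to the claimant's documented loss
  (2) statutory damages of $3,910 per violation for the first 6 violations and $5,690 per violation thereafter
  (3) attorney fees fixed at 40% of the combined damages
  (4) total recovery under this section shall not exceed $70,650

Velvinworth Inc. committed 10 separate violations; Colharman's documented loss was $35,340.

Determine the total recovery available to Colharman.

First 6 violations: 6 × $3,910 = $23,460
Remaining violations: (10 − 6) × $5,690 = $22,760
Statutory damages: $23,460 + $22,760 = $46,220
Combined damages: $35,340 + $46,220 = $81,560
Attorney fees: 40% of $81,560 = $32,624
Total before cap: $81,560 + $32,624 = $114,184
Cap at $70,650: $114,184 exceeds the cap → $70,650

Total recovery: $70,650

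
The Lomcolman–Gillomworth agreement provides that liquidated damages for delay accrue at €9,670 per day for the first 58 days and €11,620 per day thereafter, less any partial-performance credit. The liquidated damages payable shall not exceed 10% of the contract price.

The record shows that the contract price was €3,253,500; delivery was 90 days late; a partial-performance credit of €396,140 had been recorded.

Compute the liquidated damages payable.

€325,350

First 58 days: 58 × €9,670 = €560,860
Remaining days: (90 − 58) × €11,620 = €371,840
Accrued per-day damages: €560,860 + €371,840 = €932,700
Less partial-performance credit: €932,700 − €396,140 = €536,560
Cap: 10% of €3,253,500 = €325,350
Cap at €325,350: €536,560 exceeds the cap → €325,350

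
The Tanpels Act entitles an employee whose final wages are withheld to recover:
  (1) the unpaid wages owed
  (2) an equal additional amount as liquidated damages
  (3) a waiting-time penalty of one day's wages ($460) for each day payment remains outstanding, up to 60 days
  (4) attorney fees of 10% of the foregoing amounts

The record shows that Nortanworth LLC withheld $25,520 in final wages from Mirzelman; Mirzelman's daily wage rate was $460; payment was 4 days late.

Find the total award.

$58,168

Liquidated damages (equal amount): $25,520
Penalty days: min(4, 60) = 4
Waiting-time penalty: 4 × $460 = $1,840
Subtotal: $25,520 + $25,520 + $1,840 = $52,880
Attorney fees: 10% of $52,880 = $5,288
Total award: $52,880 + $5,288 = $58,168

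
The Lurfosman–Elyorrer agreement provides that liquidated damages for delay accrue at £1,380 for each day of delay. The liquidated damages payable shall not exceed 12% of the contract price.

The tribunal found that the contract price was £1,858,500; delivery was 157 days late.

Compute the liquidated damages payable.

£216,660

Per-day damages: 157 × £1,380 = £216,660
Cap: 12% of £1,858,500 = £223,020
Cap at £223,020: £216,660 is within the cap, no reduction.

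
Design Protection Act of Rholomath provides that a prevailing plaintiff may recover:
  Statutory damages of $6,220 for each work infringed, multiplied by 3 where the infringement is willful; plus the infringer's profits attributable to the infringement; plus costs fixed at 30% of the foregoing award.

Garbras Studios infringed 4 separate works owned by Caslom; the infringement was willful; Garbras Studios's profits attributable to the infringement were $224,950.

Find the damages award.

$389,467

Statutory damages: 4 × $6,220 = $24,880
Trebled: 3 × $24,880 = $74,640
Combined award: $74,640 + $224,950 = $299,590
Costs: 30% of $299,590 = $89,877
Award plus costs: $299,590 + $89,877 = $389,467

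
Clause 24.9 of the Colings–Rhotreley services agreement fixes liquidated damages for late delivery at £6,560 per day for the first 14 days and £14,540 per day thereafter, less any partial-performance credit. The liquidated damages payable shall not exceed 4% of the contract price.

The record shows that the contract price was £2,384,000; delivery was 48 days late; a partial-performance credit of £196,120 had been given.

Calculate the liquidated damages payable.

First 14 days: 14 × £6,560 = £91,840
Remaining days: (48 − 14) × £14,540 = £494,360
Accrued per-day damages: £91,840 + £494,360 = £586,200
Less partial-performance credit: £586,200 − £196,120 = £390,080
Cap: 4% of £2,384,000 = £95,360
Cap at £95,360: £390,080 exceeds the cap → £95,360

£95,360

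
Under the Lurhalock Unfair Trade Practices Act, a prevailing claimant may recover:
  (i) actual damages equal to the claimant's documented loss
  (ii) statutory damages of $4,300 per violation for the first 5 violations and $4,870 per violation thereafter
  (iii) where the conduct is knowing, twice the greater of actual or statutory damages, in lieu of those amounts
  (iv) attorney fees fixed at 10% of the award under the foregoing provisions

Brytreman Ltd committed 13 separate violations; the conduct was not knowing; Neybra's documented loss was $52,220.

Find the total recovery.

First 5 violations: 5 × $4,300 = $21,500
Remaining violations: (13 − 5) × $4,870 = $38,960
Statutory damages: $21,500 + $38,960 = $60,460
Conduct not knowing: the in-lieu enhancement does not apply.
Actual plus statutory damages: $52,220 + $60,460 = $112,680
Attorney fees: 10% of $112,680 = $11,268
Total recovery: $112,680 + $11,268 = $123,948

Total recovery: $123,948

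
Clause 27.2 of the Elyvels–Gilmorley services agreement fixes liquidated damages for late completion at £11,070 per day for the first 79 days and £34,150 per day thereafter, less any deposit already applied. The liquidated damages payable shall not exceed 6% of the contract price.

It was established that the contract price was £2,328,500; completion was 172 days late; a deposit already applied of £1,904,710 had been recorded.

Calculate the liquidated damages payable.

First 79 days: 79 × £11,070 = £874,530
Remaining days: (172 − 79) × £34,150 = £3,175,950
Accrued per-day damages: £874,530 + £3,175,950 = £4,050,480
Less deposit already applied: £4,050,480 − £1,904,710 = £2,145,770
Cap: 6% of £2,328,500 = £139,710
Cap at £139,710: £2,145,770 exceeds the cap → £139,710

£139,710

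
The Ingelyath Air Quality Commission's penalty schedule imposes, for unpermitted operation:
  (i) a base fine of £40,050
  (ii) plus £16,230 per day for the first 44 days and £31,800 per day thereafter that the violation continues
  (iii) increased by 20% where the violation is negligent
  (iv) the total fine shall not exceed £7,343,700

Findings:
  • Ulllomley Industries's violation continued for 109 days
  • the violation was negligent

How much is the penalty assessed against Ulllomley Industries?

£3,385,404

First 44 days: 44 × £16,230 = £714,120
Remaining days: (109 − 44) × £31,800 = £2,067,000
Per-day component: £714,120 + £2,067,000 = £2,781,120
Base plus per-day: £40,050 + £2,781,120 = £2,821,170
Enhancement: 20% of £2,821,170 = £564,234
Enhanced fine: £2,821,170 + £564,234 = £3,385,404
Cap at £7,343,700: £3,385,404 is within the cap, no reduction.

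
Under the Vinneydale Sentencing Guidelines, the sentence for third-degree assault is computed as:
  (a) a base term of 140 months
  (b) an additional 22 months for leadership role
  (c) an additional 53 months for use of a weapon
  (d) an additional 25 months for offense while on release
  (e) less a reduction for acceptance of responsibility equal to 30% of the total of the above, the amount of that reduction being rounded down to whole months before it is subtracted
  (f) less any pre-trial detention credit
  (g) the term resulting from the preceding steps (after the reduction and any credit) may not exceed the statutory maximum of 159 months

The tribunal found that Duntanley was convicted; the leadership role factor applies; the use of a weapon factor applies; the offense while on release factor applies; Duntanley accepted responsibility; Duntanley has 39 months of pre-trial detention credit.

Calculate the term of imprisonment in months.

129 months

Leadership role enhancement: +22 months
Use of a weapon enhancement: +53 months
Offense while on release enhancement: +25 months
Adjusted term: 140 months + 22 months + 53 months + 25 months = 240 months
Acceptance of responsibility reduction: 30% of 240 months = 72 months (rounded down)
After reduction: 240 − 72 = 168 months
Less pre-trial detention credit: 168 months − 39 months = 129 months
Cap at 159 months: 129 months is within the cap, no reduction.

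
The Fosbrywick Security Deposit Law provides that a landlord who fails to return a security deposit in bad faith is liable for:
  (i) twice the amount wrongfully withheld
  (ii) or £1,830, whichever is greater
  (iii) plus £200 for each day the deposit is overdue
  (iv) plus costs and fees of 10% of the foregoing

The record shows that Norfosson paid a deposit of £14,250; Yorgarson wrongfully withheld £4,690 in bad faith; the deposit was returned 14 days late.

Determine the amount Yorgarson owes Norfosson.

Doubled: 2 × £4,690 = £9,380
Minimum £1,830: £9,380 meets the minimum, no increase.
Late-return penalty: 14 × £200 = £2,800
Damages plus late penalty: £9,380 + £2,800 = £12,180
Costs and fees: 10% of £12,180 = £1,218
Total recovery: £12,180 + £1,218 = £13,398

£13,398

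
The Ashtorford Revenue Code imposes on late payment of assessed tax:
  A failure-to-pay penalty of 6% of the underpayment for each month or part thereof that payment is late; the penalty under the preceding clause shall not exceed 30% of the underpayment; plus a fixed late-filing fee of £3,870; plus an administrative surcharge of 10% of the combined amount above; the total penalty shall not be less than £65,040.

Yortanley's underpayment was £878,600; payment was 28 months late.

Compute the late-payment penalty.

Accrued rate: 6% × 28 = 168%, capped at 30% → 30%
Failure-to-pay penalty: 30% of £878,600 = £263,580
Penalty before surcharge: £263,580 + £3,870 = £267,450
Administrative surcharge: 10% of £267,450 = £26,745
Total penalty: £267,450 + £26,745 = £294,195
Minimum £65,040: £294,195 meets the minimum, no increase.

£294,195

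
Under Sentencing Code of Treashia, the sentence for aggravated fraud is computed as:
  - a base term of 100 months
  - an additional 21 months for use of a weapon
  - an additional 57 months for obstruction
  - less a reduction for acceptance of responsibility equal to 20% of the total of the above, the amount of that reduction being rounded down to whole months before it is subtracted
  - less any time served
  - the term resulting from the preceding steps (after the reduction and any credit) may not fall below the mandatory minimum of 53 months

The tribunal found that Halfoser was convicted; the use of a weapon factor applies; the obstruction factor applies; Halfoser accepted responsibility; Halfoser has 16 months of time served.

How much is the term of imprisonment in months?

Sentence: 127 months

Use of a weapon enhancement: +21 months
Obstruction enhancement: +57 months
Adjusted term: 100 months + 21 months + 57 months = 178 months
Acceptance of responsibility reduction: 20% of 178 months = 35 months (rounded down)
After reduction: 178 − 35 = 143 months
Less time served: 143 months − 16 months = 127 months
Minimum 53 months: 127 months meets the minimum, no increase.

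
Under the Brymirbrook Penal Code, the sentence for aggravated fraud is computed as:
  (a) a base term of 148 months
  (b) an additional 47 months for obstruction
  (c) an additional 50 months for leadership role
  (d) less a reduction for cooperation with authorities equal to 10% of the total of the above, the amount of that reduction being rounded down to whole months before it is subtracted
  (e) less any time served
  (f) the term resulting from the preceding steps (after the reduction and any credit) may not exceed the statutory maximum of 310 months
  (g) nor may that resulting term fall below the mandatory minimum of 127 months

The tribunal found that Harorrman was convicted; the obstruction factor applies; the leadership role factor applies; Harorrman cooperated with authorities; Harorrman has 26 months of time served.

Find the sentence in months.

Obstruction enhancement: +47 months
Leadership role enhancement: +50 months
Adjusted term: 148 months + 47 months + 50 months = 245 months
Cooperation with authorities reduction: 10% of 245 months = 24 months (rounded down)
After reduction: 245 − 24 = 221 months
Less time served: 221 months − 26 months = 195 months
Cap at 310 months: 195 months is within the cap, no reduction.
Minimum 127 months: 195 months meets the minimum, no increase.

195 months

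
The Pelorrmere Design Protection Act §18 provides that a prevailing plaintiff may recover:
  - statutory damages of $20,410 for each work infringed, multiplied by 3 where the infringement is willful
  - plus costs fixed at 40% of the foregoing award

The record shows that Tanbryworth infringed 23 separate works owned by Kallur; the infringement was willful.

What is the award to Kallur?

$1,971,606

Statutory damages: 23 × $20,410 = $469,430
Trebled: 3 × $469,430 = $1,408,290
Costs: 40% of $1,408,290 = $563,316
Award plus costs: $1,408,290 + $563,316 = $1,971,606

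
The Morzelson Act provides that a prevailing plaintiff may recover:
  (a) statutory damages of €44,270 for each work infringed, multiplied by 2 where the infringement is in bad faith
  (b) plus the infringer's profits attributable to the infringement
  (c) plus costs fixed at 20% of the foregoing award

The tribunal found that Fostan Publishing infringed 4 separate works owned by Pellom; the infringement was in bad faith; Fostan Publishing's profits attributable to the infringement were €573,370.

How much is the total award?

€1,113,036

Statutory damages: 4 × €44,270 = €177,080
Doubled: 2 × €177,080 = €354,160
Combined award: €354,160 + €573,370 = €927,530
Costs: 20% of €927,530 = €185,506
Award plus costs: €927,530 + €185,506 = €1,113,036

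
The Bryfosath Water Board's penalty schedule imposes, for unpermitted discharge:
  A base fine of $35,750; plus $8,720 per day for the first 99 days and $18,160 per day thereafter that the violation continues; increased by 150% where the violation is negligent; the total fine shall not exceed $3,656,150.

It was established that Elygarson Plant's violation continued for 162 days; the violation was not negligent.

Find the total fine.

Civil penalty: $2,043,110

First 99 days: 99 × $8,720 = $863,280
Remaining days: (162 − 99) × $18,160 = $1,144,080
Per-day component: $863,280 + $1,144,080 = $2,007,360
Base plus per-day: $35,750 + $2,007,360 = $2,043,110
The violation was not negligent: no 150% increase.
Cap at $3,656,150: $2,043,110 is within the cap, no reduction.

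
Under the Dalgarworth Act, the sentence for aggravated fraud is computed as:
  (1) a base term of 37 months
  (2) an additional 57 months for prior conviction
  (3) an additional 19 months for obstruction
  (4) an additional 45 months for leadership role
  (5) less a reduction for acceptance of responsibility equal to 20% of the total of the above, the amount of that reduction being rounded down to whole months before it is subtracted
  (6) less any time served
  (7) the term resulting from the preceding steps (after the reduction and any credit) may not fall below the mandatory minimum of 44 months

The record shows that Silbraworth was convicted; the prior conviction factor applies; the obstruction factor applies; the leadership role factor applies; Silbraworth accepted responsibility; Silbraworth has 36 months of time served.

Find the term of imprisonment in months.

Prior conviction enhancement: +57 months
Obstruction enhancement: +19 months
Leadership role enhancement: +45 months
Adjusted term: 37 months + 57 months + 19 months + 45 months = 158 months
Acceptance of responsibility reduction: 20% of 158 months = 31 months (rounded down)
After reduction: 158 − 31 = 127 months
Less time served: 127 months − 36 months = 91 months
Minimum 44 months: 91 months meets the minimum, no increase.

91 months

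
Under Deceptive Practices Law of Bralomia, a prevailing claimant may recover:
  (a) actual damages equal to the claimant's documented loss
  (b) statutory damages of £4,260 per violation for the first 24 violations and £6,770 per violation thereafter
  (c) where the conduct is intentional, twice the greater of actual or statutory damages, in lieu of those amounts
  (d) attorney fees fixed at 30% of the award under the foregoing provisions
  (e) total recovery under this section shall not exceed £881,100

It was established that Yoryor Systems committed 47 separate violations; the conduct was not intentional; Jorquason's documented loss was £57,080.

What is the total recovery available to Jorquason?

£409,539

First 24 violations: 24 × £4,260 = £102,240
Remaining violations: (47 − 24) × £6,770 = £155,710
Statutory damages: £102,240 + £155,710 = £257,950
Conduct not intentional: the in-lieu enhancement does not apply.
Actual plus statutory damages: £57,080 + £257,950 = £315,030
Attorney fees: 30% of £315,030 = £94,509
Total before cap: £315,030 + £94,509 = £409,539
Cap at £881,100: £409,539 is within the cap, no reduction.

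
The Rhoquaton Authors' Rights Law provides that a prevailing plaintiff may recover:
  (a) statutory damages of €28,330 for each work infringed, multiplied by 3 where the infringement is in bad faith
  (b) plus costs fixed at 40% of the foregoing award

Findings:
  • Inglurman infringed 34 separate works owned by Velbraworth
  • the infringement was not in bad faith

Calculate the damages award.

Award: €1,348,508

Statutory damages: 34 × €28,330 = €963,220
Infringement not in bad faith: no ×3 enhancement.
Costs: 40% of €963,220 = €385,288
Award plus costs: €963,220 + €385,288 = €1,348,508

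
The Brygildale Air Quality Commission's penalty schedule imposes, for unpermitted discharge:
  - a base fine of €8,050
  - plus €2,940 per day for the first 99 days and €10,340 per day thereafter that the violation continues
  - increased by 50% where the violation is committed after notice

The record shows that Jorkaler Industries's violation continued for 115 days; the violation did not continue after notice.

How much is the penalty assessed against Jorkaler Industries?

First 99 days: 99 × €2,940 = €291,060
Remaining days: (115 − 99) × €10,340 = €165,440
Per-day component: €291,060 + €165,440 = €456,500
Base plus per-day: €8,050 + €456,500 = €464,550
The violation did not continue after notice: no 50% increase.

€464,550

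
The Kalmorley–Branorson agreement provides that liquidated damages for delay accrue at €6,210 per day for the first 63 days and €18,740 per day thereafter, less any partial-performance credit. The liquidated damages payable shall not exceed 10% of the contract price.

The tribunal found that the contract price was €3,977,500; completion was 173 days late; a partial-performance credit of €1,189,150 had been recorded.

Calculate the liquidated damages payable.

First 63 days: 63 × €6,210 = €391,230
Remaining days: (173 − 63) × €18,740 = €2,061,400
Accrued per-day damages: €391,230 + €2,061,400 = €2,452,630
Less partial-performance credit: €2,452,630 − €1,189,150 = €1,263,480
Cap: 10% of €3,977,500 = €397,750
Cap at €397,750: €1,263,480 exceeds the cap → €397,750

€397,750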